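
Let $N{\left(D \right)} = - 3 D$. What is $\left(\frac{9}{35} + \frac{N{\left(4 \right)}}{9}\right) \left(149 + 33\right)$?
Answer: $- \frac{2938}{15} \approx -195.87$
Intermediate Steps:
$\left(\frac{9}{35} + \frac{N{\left(4 \right)}}{9}\right) \left(149 + 33\right) = \left(\frac{9}{35} + \frac{\left(-3\right) 4}{9}\right) \left(149 + 33\right) = \left(9 \cdot \frac{1}{35} - \frac{4}{3}\right) 182 = \left(\frac{9}{35} - \frac{4}{3}\right) 182 = \left(- \frac{113}{105}\right) 182 = - \frac{2938}{15}$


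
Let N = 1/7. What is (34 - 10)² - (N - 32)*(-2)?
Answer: 3586/7 ≈ 512.29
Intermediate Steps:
N = ⅐ ≈ 0.14286
(34 - 10)² - (N - 32)*(-2) = (34 - 10)² - (⅐ - 32)*(-2) = 24² - (-223)*(-2)/7 = 576 - 1*446/7 = 576 - 446/7 = 3586/7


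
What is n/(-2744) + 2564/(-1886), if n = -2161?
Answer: -1479985/2587592 ≈ -0.57195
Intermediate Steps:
n/(-2744) + 2564/(-1886) = -2161/(-2744) + 2564/(-1886) = -2161*(-1/2744) + 2564*(-1/1886) = 2161/2744 - 1282/943 = -1479985/2587592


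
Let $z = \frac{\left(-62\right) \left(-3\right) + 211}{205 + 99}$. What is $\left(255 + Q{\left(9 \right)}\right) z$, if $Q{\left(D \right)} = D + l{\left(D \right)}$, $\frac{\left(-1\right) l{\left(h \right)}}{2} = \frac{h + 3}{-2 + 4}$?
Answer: $\frac{25011}{76} \approx 329.09$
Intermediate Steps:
$z = \frac{397}{304}$ ($z = \frac{186 + 211}{304} = 397 \cdot \frac{1}{304} = \frac{397}{304} \approx 1.3059$)
$l{\left(h \right)} = -3 - h$ ($l{\left(h \right)} = - 2 \frac{h + 3}{-2 + 4} = - 2 \frac{3 + h}{2} = - 2 \left(3 + h\right) \frac{1}{2} = - 2 \left(\frac{3}{2} + \frac{h}{2}\right) = -3 - h$)
$Q{\left(D \right)} = -3$ ($Q{\left(D \right)} = D - \left(3 + D\right) = -3$)
$\left(255 + Q{\left(9 \right)}\right) z = \left(255 - 3\right) \frac{397}{304} = 252 \cdot \frac{397}{304} = \frac{25011}{76}$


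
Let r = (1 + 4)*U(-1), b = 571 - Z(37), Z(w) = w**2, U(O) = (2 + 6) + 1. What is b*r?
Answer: -35910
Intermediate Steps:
U(O) = 9 (U(O) = 8 + 1 = 9)
b = -798 (b = 571 - 1*37**2 = 571 - 1*1369 = 571 - 1369 = -798)
r = 45 (r = (1 + 4)*9 = 5*9 = 45)
b*r = -798*45 = -35910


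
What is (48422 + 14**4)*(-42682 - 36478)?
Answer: -6874096080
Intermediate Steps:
(48422 + 14**4)*(-42682 - 36478) = (48422 + 38416)*(-79160) = 86838*(-79160) = -6874096080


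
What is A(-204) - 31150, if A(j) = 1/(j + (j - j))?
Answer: -6354601/204 ≈ -31150.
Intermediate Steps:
A(j) = 1/j (A(j) = 1/(j + 0) = 1/j)
A(-204) - 31150 = 1/(-204) - 31150 = -1/204 - 31150 = -6354601/204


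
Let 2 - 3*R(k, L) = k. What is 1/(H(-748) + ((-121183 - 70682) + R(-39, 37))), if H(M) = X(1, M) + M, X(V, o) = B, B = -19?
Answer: -3/577855 ≈ -5.1916e-6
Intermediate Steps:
R(k, L) = 2/3 - k/3
X(V, o) = -19
H(M) = -19 + M
1/(H(-748) + ((-121183 - 70682) + R(-39, 37))) = 1/((-19 - 748) + ((-121183 - 70682) + (2/3 - 1/3*(-39)))) = 1/(-767 + (-191865 + (2/3 + 13))) = 1/(-767 + (-191865 + 41/3)) = 1/(-767 - 575554/3) = 1/(-577855/3) = -3/577855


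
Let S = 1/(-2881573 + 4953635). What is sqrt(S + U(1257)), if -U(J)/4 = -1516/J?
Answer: 65*sqrt(7745925093020574)/2604581934 ≈ 2.1964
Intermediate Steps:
U(J) = 6064/J (U(J) = -(-6064)/J = 6064/J)
S = 1/2072062 ≈ 4.8261e-7
sqrt(S + U(1257)) = sqrt(1/2072062 + 6064/1257) = sqrt(12564985225/2604581934) = 65*sqrt(7745925093020574)/2604581934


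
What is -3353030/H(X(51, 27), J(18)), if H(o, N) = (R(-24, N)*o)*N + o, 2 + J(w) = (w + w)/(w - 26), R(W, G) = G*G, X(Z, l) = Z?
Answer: 26824240/111639 ≈ 240.28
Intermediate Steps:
R(W, G) = G²
J(w) = -2 + 2*w/(-26 + w) (J(w) = -2 + (w + w)/(w - 26) = -2 + (2*w)/(-26 + w) = -2 + 2*w/(-26 + w))
H(o, N) = o + o*N³ (H(o, N) = (N²*o)*N + o = (o*N²)*N + o = o*N³ + o = o + o*N³)
-3353030/H(X(51, 27), J(18)) = -3353030*1/(51*(1 + (52/(-26 + 18))³)) = -3353030*1/(51*(1 + (52/(-8))³)) = -3353030*1/(51*(1 + (52*(-⅛))³)) = -3353030*1/(51*(1 + (-13/2)³)) = -3353030*1/(51*(1 - 2197/8)) = -3353030/(51*(-2189/8)) = -3353030/(-111639/8) = -3353030*(-8/111639) = 26824240/111639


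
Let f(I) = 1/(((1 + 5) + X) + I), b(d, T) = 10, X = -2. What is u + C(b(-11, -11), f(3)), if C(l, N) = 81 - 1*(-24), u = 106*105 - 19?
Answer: 11216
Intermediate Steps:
u = 11111 (u = 11130 - 19 = 11111)
f(I) = 1/(4 + I) (f(I) = 1/(((1 + 5) - 2) + I) = 1/((6 - 2) + I) = 1/(4 + I))
C(l, N) = 105 (C(l, N) = 81 + 24 = 105)
u + C(b(-11, -11), f(3)) = 11111 + 105 = 11216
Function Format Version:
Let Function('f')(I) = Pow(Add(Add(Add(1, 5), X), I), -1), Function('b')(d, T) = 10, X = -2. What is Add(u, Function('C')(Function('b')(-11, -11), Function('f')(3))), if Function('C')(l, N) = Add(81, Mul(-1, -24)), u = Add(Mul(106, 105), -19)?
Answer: 11216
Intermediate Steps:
u = 11111 (u = Add(11130, -19) = 11111)
Function('f')(I) = Pow(Add(4, I), -1) (Function('f')(I) = Pow(Add(Add(Add(1, 5), -2), I), -1) = Pow(Add(Add(6, -2), I), -1) = Pow(Add(4, I), -1))
Function('C')(l, N) = 105 (Function('C')(l, N) = Add(81, 24) = 105)
Add(u, Function('C')(Function('b')(-11, -11), Function('f')(3))) = Add(11111, 105) = 11216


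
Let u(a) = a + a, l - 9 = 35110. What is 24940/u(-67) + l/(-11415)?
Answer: -144698023/764805 ≈ -189.20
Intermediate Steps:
l = 35119 (l = 9 + 35110 = 35119)
u(a) = 2*a
24940/u(-67) + l/(-11415) = 24940/((2*(-67))) + 35119/(-11415) = 24940/(-134) + 35119*(-1/11415) = 24940*(-1/134) - 35119/11415 = -12470/67 - 35119/11415 = -144698023/764805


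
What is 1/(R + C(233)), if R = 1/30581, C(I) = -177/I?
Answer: -7125373/5412604 ≈ -1.3164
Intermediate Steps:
R = 1/30581 ≈ 3.2700e-5
1/(R + C(233)) = 1/(1/30581 - 177/233) = 1/(-5412604/7125373) = -7125373/5412604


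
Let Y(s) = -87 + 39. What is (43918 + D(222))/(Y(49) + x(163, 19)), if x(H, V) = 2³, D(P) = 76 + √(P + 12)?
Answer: -21997/20 - 3*√26/40 ≈ -1100.2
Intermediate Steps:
D(P) = 76 + √(12 + P)
x(H, V) = 8
Y(s) = -48
(43918 + D(222))/(Y(49) + x(163, 19)) = (43918 + (76 + √(12 + 222)))/(-48 + 8) = (43918 + (76 + √234))/(-40) = (43918 + (76 + 3*√26))*(-1/40) = (43994 + 3*√26)*(-1/40) = -21997/20 - 3*√26/40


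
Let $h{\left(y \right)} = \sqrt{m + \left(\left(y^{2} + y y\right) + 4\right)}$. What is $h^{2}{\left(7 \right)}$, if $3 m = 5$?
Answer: $\frac{311}{3} \approx 103.67$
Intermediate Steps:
$m = \frac{5}{3}$ ($m = \frac{1}{3} \cdot 5 = \frac{5}{3} \approx 1.6667$)
$h{\left(y \right)} = \sqrt{\frac{17}{3} + 2 y^{2}}$ ($h{\left(y \right)} = \sqrt{\frac{5}{3} + \left(\left(y^{2} + y y\right) + 4\right)} = \sqrt{\frac{5}{3} + \left(\left(y^{2} + y^{2}\right) + 4\right)} = \sqrt{\frac{5}{3} + \left(2 y^{2} + 4\right)} = \sqrt{\frac{5}{3} + \left(4 + 2 y^{2}\right)} = \sqrt{\frac{17}{3} + 2 y^{2}}$)
$h^{2}{\left(7 \right)} = \left(\frac{\sqrt{51 + 18 \cdot 7^{2}}}{3}\right)^{2} = \left(\frac{\sqrt{51 + 18 \cdot 49}}{3}\right)^{2} = \left(\frac{\sqrt{51 + 882}}{3}\right)^{2} = \left(\frac{\sqrt{933}}{3}\right)^{2} = \frac{311}{3}$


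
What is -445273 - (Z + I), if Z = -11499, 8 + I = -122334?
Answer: -311432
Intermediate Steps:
I = -122342 (I = -8 - 122334 = -122342)
-445273 - (Z + I) = -445273 - (-11499 - 122342) = -445273 - 1*(-133841) = -445273 + 133841 = -311432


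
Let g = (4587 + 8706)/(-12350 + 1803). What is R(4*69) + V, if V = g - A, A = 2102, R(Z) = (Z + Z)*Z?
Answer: 1584673457/10547 ≈ 1.5025e+5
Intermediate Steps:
R(Z) = 2*Z**2 (R(Z) = (2*Z)*Z = 2*Z**2)
g = -13293/10547 (g = 13293/(-10547) = 13293*(-1/10547) = -13293/10547 ≈ -1.2604)
V = -22183087/10547 (V = -13293/10547 - 1*2102 = -13293/10547 - 2102 = -22183087/10547 ≈ -2103.3)
R(4*69) + V = 2*(4*69)**2 - 22183087/10547 = 2*276**2 - 22183087/10547 = 2*76176 - 22183087/10547 = 152352 - 22183087/10547 = 1584673457/10547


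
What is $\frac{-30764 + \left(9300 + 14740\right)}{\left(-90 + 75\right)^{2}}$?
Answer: $- \frac{6724}{225} \approx -29.884$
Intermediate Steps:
$\frac{-30764 + \left(9300 + 14740\right)}{\left(-90 + 75\right)^{2}} = \frac{-30764 + 24040}{\left(-15\right)^{2}} = - \frac{6724}{225}$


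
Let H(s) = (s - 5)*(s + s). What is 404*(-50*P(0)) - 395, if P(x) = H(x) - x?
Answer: -395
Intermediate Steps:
H(s) = 2*s*(-5 + s) (H(s) = (-5 + s)*(2*s) = 2*s*(-5 + s))
P(x) = -x + 2*x*(-5 + x) (P(x) = 2*x*(-5 + x) - x = -x + 2*x*(-5 + x))
404*(-50*P(0)) - 395 = 404*(-0*(-11 + 2*0)) - 395 = 404*(-0*(-11 + 0)) - 395 = 404*(-0*(-11)) - 395 = 404*(-50*0) - 395 = 404*0 - 395 = 0 - 395 = -395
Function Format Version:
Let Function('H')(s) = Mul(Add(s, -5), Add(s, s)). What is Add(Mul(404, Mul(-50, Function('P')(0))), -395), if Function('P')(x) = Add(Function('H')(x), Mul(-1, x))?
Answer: -395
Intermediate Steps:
Function('H')(s) = Mul(2, s, Add(-5, s)) (Function('H')(s) = Mul(Add(-5, s), Mul(2, s)) = Mul(2, s, Add(-5, s)))
Function('P')(x) = Add(Mul(-1, x), Mul(2, x, Add(-5, x))) (Function('P')(x) = Add(Mul(2, x, Add(-5, x)), Mul(-1, x)) = Add(Mul(-1, x), Mul(2, x, Add(-5, x))))
Add(Mul(404, Mul(-50, Function('P')(0))), -395) = Add(Mul(404, Mul(-50, Mul(0, Add(-11, Mul(2, 0))))), -395) = Add(Mul(404, Mul(-50, Mul(0, Add(-11, 0)))), -395) = Add(Mul(404, Mul(-50, Mul(0, -11))), -395) = Add(Mul(404, Mul(-50, 0)), -395) = Add(Mul(404, 0), -395) = Add(0, -395) = -395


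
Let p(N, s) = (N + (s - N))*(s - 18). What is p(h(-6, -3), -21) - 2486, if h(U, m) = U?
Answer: -1667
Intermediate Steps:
p(N, s) = s*(-18 + s)
p(h(-6, -3), -21) - 2486 = -21*(-18 - 21) - 2486 = -21*(-39) - 2486 = 819 - 2486 = -1667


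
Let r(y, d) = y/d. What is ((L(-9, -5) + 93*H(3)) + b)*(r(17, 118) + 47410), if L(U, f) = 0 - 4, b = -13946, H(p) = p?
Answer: -76481001387/118 ≈ -6.4814e+8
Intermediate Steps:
L(U, f) = -4
((L(-9, -5) + 93*H(3)) + b)*(r(17, 118) + 47410) = ((-4 + 93*3) - 13946)*(17/118 + 47410) = ((-4 + 279) - 13946)*(17*(1/118) + 47410) = (275 - 13946)*(17/118 + 47410) = -13671*5594397/118 = -76481001387/118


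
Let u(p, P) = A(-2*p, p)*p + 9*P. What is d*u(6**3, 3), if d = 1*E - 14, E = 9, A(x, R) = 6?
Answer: -6615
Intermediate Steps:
u(p, P) = 6*p + 9*P
d = -5 (d = 1*9 - 14 = 9 - 14 = -5)
d*u(6**3, 3) = -5*(6*6**3 + 9*3) = -5*(6*216 + 27) = -5*(1296 + 27) = -5*1323 = -6615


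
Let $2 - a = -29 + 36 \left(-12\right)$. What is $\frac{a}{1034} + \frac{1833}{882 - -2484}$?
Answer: $\frac{26165}{26367} \approx 0.99234$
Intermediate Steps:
$a = 463$ ($a = 2 - \left(-29 + 36 \left(-12\right)\right) = 2 - \left(-29 - 432\right) = 2 - -461 = 2 + 461 = 463$)
$\frac{a}{1034} + \frac{1833}{882 - -2484} = \frac{463}{1034} + \frac{1833}{882 - -2484} = 463 \cdot \frac{1}{1034} + \frac{1833}{882 + 2484} = \frac{463}{1034} + \frac{1833}{3366} = \frac{463}{1034} + 1833 \cdot \frac{1}{3366} = \frac{463}{1034} + \frac{611}{1122} = \frac{26165}{26367}$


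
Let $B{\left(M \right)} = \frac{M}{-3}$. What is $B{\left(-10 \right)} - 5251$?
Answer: $- \frac{15743}{3} \approx -5247.7$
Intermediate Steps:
$B{\left(M \right)} = - \frac{M}{3}$ ($B{\left(M \right)} = M \left(- \frac{1}{3}\right) = - \frac{M}{3}$)
$B{\left(-10 \right)} - 5251 = \left(- \frac{1}{3}\right) \left(-10\right) - 5251 = \frac{10}{3} - 5251 = - \frac{15743}{3}$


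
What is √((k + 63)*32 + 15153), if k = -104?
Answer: √13841 ≈ 117.65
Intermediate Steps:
√((k + 63)*32 + 15153) = √((-104 + 63)*32 + 15153) = √(-41*32 + 15153) = √(-1312 + 15153) = √13841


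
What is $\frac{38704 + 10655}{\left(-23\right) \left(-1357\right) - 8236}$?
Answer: $\frac{49359}{22975} \approx 2.1484$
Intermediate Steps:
$\frac{38704 + 10655}{\left(-23\right) \left(-1357\right) - 8236} = \frac{49359}{31211 - 8236} = \frac{49359}{22975}$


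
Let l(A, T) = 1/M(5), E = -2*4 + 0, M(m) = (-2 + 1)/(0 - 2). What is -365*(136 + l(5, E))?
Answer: -50370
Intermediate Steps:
M(m) = ½ (M(m) = -1/(-2) = -1*(-½) = ½)
E = -8 (E = -8 + 0 = -8)
l(A, T) = 2 (l(A, T) = 1/(½) = 2)
-365*(136 + l(5, E)) = -365*(136 + 2) = -365*138 = -50370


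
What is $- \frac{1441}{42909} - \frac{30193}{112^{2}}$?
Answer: $- \frac{1313627341}{538250496} \approx -2.4406$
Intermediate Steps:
$- \frac{1441}{42909} - \frac{30193}{112^{2}} = \left(-1441\right) \frac{1}{42909} - \frac{30193}{12544} = - \frac{1441}{42909} - \frac{30193}{12544} = - \frac{1313627341}{538250496}$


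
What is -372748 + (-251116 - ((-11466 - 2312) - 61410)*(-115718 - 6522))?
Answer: -9191604984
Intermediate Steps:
-372748 + (-251116 - ((-11466 - 2312) - 61410)*(-115718 - 6522)) = -372748 + (-251116 - (-13778 - 61410)*(-122240)) = -372748 + (-251116 - (-75188)*(-122240)) = -372748 + (-251116 - 1*9190981120) = -372748 + (-251116 - 9190981120) = -372748 - 9191232236 = -9191604984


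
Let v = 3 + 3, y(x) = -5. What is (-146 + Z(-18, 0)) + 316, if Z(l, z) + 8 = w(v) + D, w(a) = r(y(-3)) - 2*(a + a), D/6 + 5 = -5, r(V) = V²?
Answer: 103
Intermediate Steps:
D = -60 (D = -30 + 6*(-5) = -30 - 30 = -60)
v = 6
w(a) = 25 - 4*a (w(a) = (-5)² - 2*(a + a) = 25 - 2*2*a = 25 - 4*a)
Z(l, z) = -67 (Z(l, z) = -8 + ((25 - 4*6) - 60) = -8 + ((25 - 24) - 60) = -8 + (1 - 60) = -8 - 59 = -67)
(-146 + Z(-18, 0)) + 316 = (-146 - 67) + 316 = -213 + 316 = 103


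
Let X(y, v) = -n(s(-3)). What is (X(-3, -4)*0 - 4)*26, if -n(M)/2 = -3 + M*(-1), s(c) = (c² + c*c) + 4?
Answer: -104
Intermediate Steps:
s(c) = 4 + 2*c² (s(c) = (c² + c²) + 4 = 2*c² + 4 = 4 + 2*c²)
n(M) = 6 + 2*M (n(M) = -2*(-3 + M*(-1)) = -2*(-3 - M) = 6 + 2*M)
X(y, v) = -50 (X(y, v) = -(6 + 2*(4 + 2*(-3)²)) = -(6 + 2*(4 + 2*9)) = -(6 + 2*(4 + 18)) = -(6 + 2*22) = -(6 + 44) = -1*50 = -50)
(X(-3, -4)*0 - 4)*26 = (-50*0 - 4)*26 = (0 - 4)*26 = -4*26 = -104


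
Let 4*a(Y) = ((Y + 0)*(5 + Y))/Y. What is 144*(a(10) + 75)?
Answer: 11340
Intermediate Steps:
a(Y) = 5/4 + Y/4 (a(Y) = (((Y + 0)*(5 + Y))/Y)/4 = ((Y*(5 + Y))/Y)/4 = (5 + Y)/4 = 5/4 + Y/4)
144*(a(10) + 75) = 144*((5/4 + (¼)*10) + 75) = 144*((5/4 + 5/2) + 75) = 144*(15/4 + 75) = 144*(315/4) = 11340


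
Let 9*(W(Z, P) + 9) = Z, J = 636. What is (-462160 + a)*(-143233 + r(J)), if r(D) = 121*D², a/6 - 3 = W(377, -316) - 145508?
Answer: -195446062297774/3 ≈ -6.5149e+13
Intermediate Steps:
W(Z, P) = -9 + Z/9
a = -2618498/3 (a = 18 + 6*((-9 + (⅑)*377) - 145508) = 18 + 6*((-9 + 377/9) - 145508) = 18 + 6*(296/9 - 145508) = 18 + 6*(-1309276/9) = 18 - 2618552/3 = -2618498/3 ≈ -8.7283e+5)
(-462160 + a)*(-143233 + r(J)) = (-462160 - 2618498/3)*(-143233 + 121*636²) = -4004978*(-143233 + 121*404496)/3 = -4004978*(-143233 + 48944016)/3 = -4004978/3*48800783 = -195446062297774/3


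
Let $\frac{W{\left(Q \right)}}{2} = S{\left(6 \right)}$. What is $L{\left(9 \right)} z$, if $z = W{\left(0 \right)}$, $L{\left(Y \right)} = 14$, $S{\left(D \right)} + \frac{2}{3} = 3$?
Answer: $\frac{196}{3} \approx 65.333$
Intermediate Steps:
$S{\left(D \right)} = \frac{7}{3}$ ($S{\left(D \right)} = - \frac{2}{3} + 3 = \frac{7}{3}$)
$W{\left(Q \right)} = \frac{14}{3}$ ($W{\left(Q \right)} = 2 \cdot \frac{7}{3} = \frac{14}{3}$)
$z = \frac{14}{3} \approx 4.6667$
$L{\left(9 \right)} z = 14 \cdot \frac{14}{3} = \frac{196}{3}$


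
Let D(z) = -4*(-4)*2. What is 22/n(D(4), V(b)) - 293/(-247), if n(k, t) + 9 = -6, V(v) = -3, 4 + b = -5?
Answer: -1039/3705 ≈ -0.28043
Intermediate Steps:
b = -9 (b = -4 - 5 = -9)
D(z) = 32 (D(z) = 16*2 = 32)
n(k, t) = -15 (n(k, t) = -9 - 6 = -15)
22/n(D(4), V(b)) - 293/(-247) = 22/(-15) - 293/(-247) = 22*(-1/15) - 293*(-1/247) = -22/15 + 293/247 = -1039/3705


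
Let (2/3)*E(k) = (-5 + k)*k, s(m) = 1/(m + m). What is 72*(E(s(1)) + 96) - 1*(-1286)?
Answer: 7955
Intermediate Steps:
s(m) = 1/(2*m)
E(k) = 3*k*(-5 + k)/2 (E(k) = 3*((-5 + k)*k)/2 = 3*(k*(-5 + k))/2 = 3*k*(-5 + k)/2)
72*(E(s(1)) + 96) - 1*(-1286) = 72*(3*((½)/1)*(-5 + (½)/1)/2 + 96) - 1*(-1286) = 72*(3*((½)*1)*(-5 + (½)*1)/2 + 96) + 1286 = 72*((3/2)*(½)*(-5 + ½) + 96) + 1286 = 72*((3/2)*(½)*(-9/2) + 96) + 1286 = 72*(-27/8 + 96) + 1286 = 72*(741/8) + 1286 = 6669 + 1286 = 7955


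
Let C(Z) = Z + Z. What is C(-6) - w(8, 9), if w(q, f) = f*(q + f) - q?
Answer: -157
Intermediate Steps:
w(q, f) = -q + f*(f + q) (w(q, f) = f*(f + q) - q = -q + f*(f + q))
C(Z) = 2*Z
C(-6) - w(8, 9) = 2*(-6) - (9**2 - 1*8 + 9*8) = -12 - (81 - 8 + 72) = -12 - 1*145 = -12 - 145 = -157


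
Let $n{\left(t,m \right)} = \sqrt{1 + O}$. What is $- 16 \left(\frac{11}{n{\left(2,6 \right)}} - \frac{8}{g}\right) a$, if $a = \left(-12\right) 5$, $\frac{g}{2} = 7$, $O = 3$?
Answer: $\frac{33120}{7} \approx 4731.4$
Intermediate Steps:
$g = 14$ ($g = 2 \cdot 7 = 14$)
$n{\left(t,m \right)} = 2$ ($n{\left(t,m \right)} = \sqrt{1 + 3} = \sqrt{4} = 2$)
$a = -60$
$- 16 \left(\frac{11}{n{\left(2,6 \right)}} - \frac{8}{g}\right) a = - 16 \left(\frac{11}{2} - \frac{8}{14}\right) \left(-60\right) = - 16 \left(11 \cdot \frac{1}{2} - \frac{4}{7}\right) \left(-60\right) = - 16 \left(\frac{11}{2} - \frac{4}{7}\right) \left(-60\right) = \left(-16\right) \frac{69}{14} \left(-60\right) = \left(- \frac{552}{7}\right) \left(-60\right) = \frac{33120}{7}$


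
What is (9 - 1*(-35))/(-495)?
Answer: -4/45 ≈ -0.088889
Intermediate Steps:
(9 - 1*(-35))/(-495) = -(9 + 35)/495 = -1/495*44 = -4/45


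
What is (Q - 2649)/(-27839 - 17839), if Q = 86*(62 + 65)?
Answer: -8273/45678 ≈ -0.18112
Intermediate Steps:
Q = 10922 (Q = 86*127 = 10922)
(Q - 2649)/(-27839 - 17839) = (10922 - 2649)/(-27839 - 17839) = 8273/(-45678) = 8273*(-1/45678) = -8273/45678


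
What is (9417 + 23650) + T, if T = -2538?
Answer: 30529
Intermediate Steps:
(9417 + 23650) + T = (9417 + 23650) - 2538 = 33067 - 2538 = 30529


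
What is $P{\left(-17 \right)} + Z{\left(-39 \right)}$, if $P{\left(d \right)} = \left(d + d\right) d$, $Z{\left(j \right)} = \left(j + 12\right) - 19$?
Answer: $532$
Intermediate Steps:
$Z{\left(j \right)} = -7 + j$ ($Z{\left(j \right)} = \left(12 + j\right) - 19 = -7 + j$)
$P{\left(d \right)} = 2 d^{2}$ ($P{\left(d \right)} = 2 d d = 2 d^{2}$)
$P{\left(-17 \right)} + Z{\left(-39 \right)} = 2 \left(-17\right)^{2} - 46 = 2 \cdot 289 - 46 = 578 - 46 = 532$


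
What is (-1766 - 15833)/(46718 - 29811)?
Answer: -17599/16907 ≈ -1.0409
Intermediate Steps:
(-1766 - 15833)/(46718 - 29811) = -17599/16907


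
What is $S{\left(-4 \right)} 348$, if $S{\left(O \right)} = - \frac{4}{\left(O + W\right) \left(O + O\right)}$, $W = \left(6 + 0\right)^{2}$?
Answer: $\frac{87}{16} \approx 5.4375$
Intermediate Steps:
$W = 36$ ($W = 6^{2} = 36$)
$S{\left(O \right)} = - \frac{2}{O \left(36 + O\right)}$ ($S{\left(O \right)} = - \frac{4}{\left(O + 36\right) \left(O + O\right)} = - \frac{4}{\left(36 + O\right) 2 O} = - \frac{4}{2 O \left(36 + O\right)} = - 4 \frac{1}{2 O \left(36 + O\right)} = - \frac{2}{O \left(36 + O\right)}$)
$S{\left(-4 \right)} 348 = - \frac{2}{\left(-4\right) \left(36 - 4\right)} 348 = \left(-2\right) \left(- \frac{1}{4}\right) \frac{1}{32} \cdot 348 = \frac{1}{64} \cdot 348 = \frac{87}{16}$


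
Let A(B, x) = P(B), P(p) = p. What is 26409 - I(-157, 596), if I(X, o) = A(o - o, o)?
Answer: 26409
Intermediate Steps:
A(B, x) = B
I(X, o) = 0 (I(X, o) = o - o = 0)
26409 - I(-157, 596) = 26409 - 1*0 = 26409 + 0 = 26409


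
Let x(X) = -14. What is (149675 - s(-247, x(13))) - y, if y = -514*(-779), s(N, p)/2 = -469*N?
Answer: -482417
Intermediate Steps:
s(N, p) = -938*N (s(N, p) = 2*(-469*N) = -938*N)
y = 400406
(149675 - s(-247, x(13))) - y = (149675 - (-938)*(-247)) - 1*400406 = (149675 - 1*231686) - 400406 = (149675 - 231686) - 400406 = -82011 - 400406 = -482417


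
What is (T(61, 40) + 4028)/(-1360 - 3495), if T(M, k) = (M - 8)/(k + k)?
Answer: -322293/388400 ≈ -0.82980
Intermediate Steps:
T(M, k) = (-8 + M)/(2*k) (T(M, k) = (-8 + M)/((2*k)) = (-8 + M)*(1/(2*k)) = (-8 + M)/(2*k))
(T(61, 40) + 4028)/(-1360 - 3495) = ((½)*(-8 + 61)/40 + 4028)/(-1360 - 3495) = ((½)*(1/40)*53 + 4028)/(-4855) = (53/80 + 4028)*(-1/4855) = (322293/80)*(-1/4855) = -322293/388400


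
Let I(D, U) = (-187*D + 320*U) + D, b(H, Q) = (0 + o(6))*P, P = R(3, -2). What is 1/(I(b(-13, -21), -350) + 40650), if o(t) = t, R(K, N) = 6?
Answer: -1/78046 ≈ -1.2813e-5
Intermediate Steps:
P = 6
b(H, Q) = 36 (b(H, Q) = (0 + 6)*6 = 6*6 = 36)
I(D, U) = -186*D + 320*U
1/(I(b(-13, -21), -350) + 40650) = 1/((-186*36 + 320*(-350)) + 40650) = 1/((-6696 - 112000) + 40650) = 1/(-118696 + 40650) = 1/(-78046) = -1/78046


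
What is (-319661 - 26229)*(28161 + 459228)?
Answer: -168582981210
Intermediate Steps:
(-319661 - 26229)*(28161 + 459228) = -345890*487389 = -168582981210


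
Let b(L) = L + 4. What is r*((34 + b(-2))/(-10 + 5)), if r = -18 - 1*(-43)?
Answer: -180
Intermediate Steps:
b(L) = 4 + L
r = 25 (r = -18 + 43 = 25)
r*((34 + b(-2))/(-10 + 5)) = 25*((34 + (4 - 2))/(-10 + 5)) = 25*((34 + 2)/(-5)) = 25*(36*(-⅕)) = 25*(-36/5) = -180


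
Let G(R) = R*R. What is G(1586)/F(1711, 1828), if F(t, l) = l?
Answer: 628849/457 ≈ 1376.0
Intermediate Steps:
G(R) = R²
G(1586)/F(1711, 1828) = 1586²/1828 = 2515396*(1/1828) = 628849/457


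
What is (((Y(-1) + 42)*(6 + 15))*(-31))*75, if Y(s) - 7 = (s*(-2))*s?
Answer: -2294775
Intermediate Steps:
Y(s) = 7 - 2*s² (Y(s) = 7 + (s*(-2))*s = 7 + (-2*s)*s = 7 - 2*s²)
(((Y(-1) + 42)*(6 + 15))*(-31))*75 = ((((7 - 2*(-1)²) + 42)*(6 + 15))*(-31))*75 = ((((7 - 2*1) + 42)*21)*(-31))*75 = ((((7 - 2) + 42)*21)*(-31))*75 = (((5 + 42)*21)*(-31))*75 = ((47*21)*(-31))*75 = (987*(-31))*75 = -30597*75 = -2294775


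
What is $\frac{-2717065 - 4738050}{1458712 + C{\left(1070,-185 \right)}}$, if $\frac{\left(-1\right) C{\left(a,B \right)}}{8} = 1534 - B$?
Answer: $- \frac{1491023}{288992} \approx -5.1594$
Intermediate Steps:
$C{\left(a,B \right)} = -12272 + 8 B$ ($C{\left(a,B \right)} = - 8 \left(1534 - B\right) = -12272 + 8 B$)
$\frac{-2717065 - 4738050}{1458712 + C{\left(1070,-185 \right)}} = \frac{-2717065 - 4738050}{1458712 + \left(-12272 + 8 \left(-185\right)\right)} = - \frac{7455115}{1458712 - 13752} = - \frac{7455115}{1444960} = \left(-7455115\right) \frac{1}{1444960} = - \frac{1491023}{288992}$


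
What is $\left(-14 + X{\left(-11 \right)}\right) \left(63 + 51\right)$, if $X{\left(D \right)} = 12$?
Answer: $-228$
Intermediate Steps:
$\left(-14 + X{\left(-11 \right)}\right) \left(63 + 51\right) = \left(-14 + 12\right) \left(63 + 51\right) = \left(-2\right) 114 = -228$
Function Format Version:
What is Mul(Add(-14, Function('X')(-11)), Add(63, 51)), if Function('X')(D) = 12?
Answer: -228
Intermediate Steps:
Mul(Add(-14, Function('X')(-11)), Add(63, 51)) = Mul(Add(-14, 12), Add(63, 51)) = Mul(-2, 114) = -228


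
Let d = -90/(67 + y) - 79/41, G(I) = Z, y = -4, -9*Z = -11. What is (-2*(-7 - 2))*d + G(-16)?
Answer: -152849/2583 ≈ -59.175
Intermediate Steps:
Z = 11/9 (Z = -1/9*(-11) = 11/9 ≈ 1.2222)
G(I) = 11/9
d = -963/287 (d = -90/(67 - 4) - 79/41 = -90/63 - 79*1/41 = -90*1/63 - 79/41 = -10/7 - 79/41 = -963/287 ≈ -3.3554)
(-2*(-7 - 2))*d + G(-16) = -2*(-7 - 2)*(-963/287) + 11/9 = -2*(-9)*(-963/287) + 11/9 = 18*(-963/287) + 11/9 = -17334/287 + 11/9 = -152849/2583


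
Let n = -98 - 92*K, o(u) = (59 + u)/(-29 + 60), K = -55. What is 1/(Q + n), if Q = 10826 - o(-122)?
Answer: 31/489491 ≈ 6.3331e-5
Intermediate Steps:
o(u) = 59/31 + u/31 (o(u) = (59 + u)/31 = (59 + u)*(1/31) = 59/31 + u/31)
n = 4962 (n = -98 - 92*(-55) = -98 + 5060 = 4962)
Q = 335669/31 (Q = 10826 - (59/31 + (1/31)*(-122)) = 10826 - (59/31 - 122/31) = 10826 - 1*(-63/31) = 10826 + 63/31 = 335669/31 ≈ 10828.)
1/(Q + n) = 1/(335669/31 + 4962) = 1/(489491/31) = 31/489491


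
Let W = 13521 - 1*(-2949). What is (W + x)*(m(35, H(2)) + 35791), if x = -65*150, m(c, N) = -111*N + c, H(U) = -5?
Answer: 244480320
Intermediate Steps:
m(c, N) = c - 111*N
W = 16470 (W = 13521 + 2949 = 16470)
x = -9750
(W + x)*(m(35, H(2)) + 35791) = (16470 - 9750)*((35 - 111*(-5)) + 35791) = 6720*((35 + 555) + 35791) = 6720*(590 + 35791) = 6720*36381 = 244480320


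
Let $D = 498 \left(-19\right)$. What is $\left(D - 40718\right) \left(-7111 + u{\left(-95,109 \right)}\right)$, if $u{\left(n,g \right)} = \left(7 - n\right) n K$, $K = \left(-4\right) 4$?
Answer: $-7423077220$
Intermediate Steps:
$K = -16$
$D = -9462$
$u{\left(n,g \right)} = - 16 n \left(7 - n\right)$ ($u{\left(n,g \right)} = \left(7 - n\right) n \left(-16\right) = n \left(7 - n\right) \left(-16\right) = - 16 n \left(7 - n\right)$)
$\left(D - 40718\right) \left(-7111 + u{\left(-95,109 \right)}\right) = \left(-9462 - 40718\right) \left(-7111 + 16 \left(-95\right) \left(-7 - 95\right)\right) = - 50180 \left(-7111 + 16 \left(-95\right) \left(-102\right)\right) = - 50180 \left(-7111 + 155040\right) = \left(-50180\right) 147929 = -7423077220$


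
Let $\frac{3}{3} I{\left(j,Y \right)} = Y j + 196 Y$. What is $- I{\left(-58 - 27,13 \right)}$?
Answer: $-1443$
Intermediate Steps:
$I{\left(j,Y \right)} = 196 Y + Y j$ ($I{\left(j,Y \right)} = Y j + 196 Y = 196 Y + Y j$)
$- I{\left(-58 - 27,13 \right)} = - 13 \left(196 - 85\right) = - 13 \cdot 111 = \left(-1\right) 1443 = -1443$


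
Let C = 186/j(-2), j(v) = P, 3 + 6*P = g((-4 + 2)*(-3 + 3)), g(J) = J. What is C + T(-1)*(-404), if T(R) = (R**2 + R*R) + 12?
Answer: -6028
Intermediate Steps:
P = -1/2 (P = -1/2 + ((-4 + 2)*(-3 + 3))/6 = -1/2 + (-2*0)/6 = -1/2 + (1/6)*0 = -1/2 + 0 = -1/2 ≈ -0.50000)
j(v) = -1/2
T(R) = 12 + 2*R**2 (T(R) = (R**2 + R**2) + 12 = 2*R**2 + 12 = 12 + 2*R**2)
C = -372 (C = 186/(-1/2) = 186*(-2) = -372)
C + T(-1)*(-404) = -372 + (12 + 2*(-1)**2)*(-404) = -372 + (12 + 2*1)*(-404) = -372 + (12 + 2)*(-404) = -372 + 14*(-404) = -372 - 5656 = -6028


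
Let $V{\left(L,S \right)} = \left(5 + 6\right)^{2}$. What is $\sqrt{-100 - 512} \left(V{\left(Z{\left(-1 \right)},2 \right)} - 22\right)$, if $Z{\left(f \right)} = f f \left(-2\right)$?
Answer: $594 i \sqrt{17} \approx 2449.1 i$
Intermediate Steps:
$Z{\left(f \right)} = - 2 f^{2}$ ($Z{\left(f \right)} = f^{2} \left(-2\right) = - 2 f^{2}$)
$V{\left(L,S \right)} = 121$ ($V{\left(L,S \right)} = 11^{2} = 121$)
$\sqrt{-100 - 512} \left(V{\left(Z{\left(-1 \right)},2 \right)} - 22\right) = \sqrt{-100 - 512} \left(121 - 22\right) = \sqrt{-612} \cdot 99 = 6 i \sqrt{17} \cdot 99 = 594 i \sqrt{17}$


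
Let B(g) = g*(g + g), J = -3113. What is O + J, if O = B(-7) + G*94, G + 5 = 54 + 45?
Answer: 5821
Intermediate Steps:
G = 94 (G = -5 + (54 + 45) = -5 + 99 = 94)
B(g) = 2*g**2 (B(g) = g*(2*g) = 2*g**2)
O = 8934 (O = 2*(-7)**2 + 94*94 = 2*49 + 8836 = 98 + 8836 = 8934)
O + J = 8934 - 3113 = 5821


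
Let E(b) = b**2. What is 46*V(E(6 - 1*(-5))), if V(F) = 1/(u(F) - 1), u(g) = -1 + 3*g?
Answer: 46/361 ≈ 0.12742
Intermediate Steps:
V(F) = 1/(-2 + 3*F) (V(F) = 1/((-1 + 3*F) - 1) = 1/(-2 + 3*F))
46*V(E(6 - 1*(-5))) = 46/(-2 + 3*(6 - 1*(-5))**2) = 46/(-2 + 3*(6 + 5)**2) = 46/(-2 + 3*11**2) = 46/(-2 + 3*121) = 46/(-2 + 363) = 46/361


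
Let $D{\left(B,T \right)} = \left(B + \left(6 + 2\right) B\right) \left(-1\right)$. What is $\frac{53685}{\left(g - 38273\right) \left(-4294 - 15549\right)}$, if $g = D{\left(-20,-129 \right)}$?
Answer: $\frac{53685}{755879399} \approx 7.1023 \cdot 10^{-5}$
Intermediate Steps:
$D{\left(B,T \right)} = - 9 B$ ($D{\left(B,T \right)} = \left(B + 8 B\right) \left(-1\right) = 9 B \left(-1\right) = - 9 B$)
$g = 180$ ($g = \left(-9\right) \left(-20\right) = 180$)
$\frac{53685}{\left(g - 38273\right) \left(-4294 - 15549\right)} = \frac{53685}{\left(180 - 38273\right) \left(-4294 - 15549\right)} = \frac{53685}{\left(-38093\right) \left(-19843\right)} = \frac{53685}{755879399}$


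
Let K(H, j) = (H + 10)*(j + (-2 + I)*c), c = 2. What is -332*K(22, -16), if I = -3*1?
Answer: 276224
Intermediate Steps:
I = -3
K(H, j) = (-10 + j)*(10 + H) (K(H, j) = (H + 10)*(j + (-2 - 3)*2) = (10 + H)*(j - 5*2) = (10 + H)*(j - 10) = (10 + H)*(-10 + j) = (-10 + j)*(10 + H))
-332*K(22, -16) = -332*(-100 - 10*22 + 10*(-16) + 22*(-16)) = -332*(-100 - 220 - 160 - 352) = -332*(-832) = 276224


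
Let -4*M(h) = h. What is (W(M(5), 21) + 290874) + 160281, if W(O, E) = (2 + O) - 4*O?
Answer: 1804643/4 ≈ 4.5116e+5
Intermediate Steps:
M(h) = -h/4
W(O, E) = 2 - 3*O
(W(M(5), 21) + 290874) + 160281 = ((2 - (-3)*5/4) + 290874) + 160281 = ((2 - 3*(-5/4)) + 290874) + 160281 = ((2 + 15/4) + 290874) + 160281 = (23/4 + 290874) + 160281 = 1163519/4 + 160281 = 1804643/4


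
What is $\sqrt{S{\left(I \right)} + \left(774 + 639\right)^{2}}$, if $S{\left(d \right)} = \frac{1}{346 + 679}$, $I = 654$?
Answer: $\frac{\sqrt{83905812266}}{205} \approx 1413.0$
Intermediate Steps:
$S{\left(d \right)} = \frac{1}{1025}$
$\sqrt{S{\left(I \right)} + \left(774 + 639\right)^{2}} = \sqrt{\frac{1}{1025} + \left(774 + 639\right)^{2}} = \sqrt{\frac{1}{1025} + 1413^{2}} = \sqrt{\frac{1}{1025} + 1996569} = \sqrt{\frac{2046483226}{1025}} = \frac{\sqrt{83905812266}}{205}$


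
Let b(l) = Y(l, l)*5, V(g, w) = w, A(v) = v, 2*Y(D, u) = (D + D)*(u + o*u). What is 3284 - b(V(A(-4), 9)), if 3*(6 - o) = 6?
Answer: 1259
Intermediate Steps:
o = 4 (o = 6 - ⅓*6 = 6 - 2 = 4)
Y(D, u) = 5*D*u (Y(D, u) = ((D + D)*(u + 4*u))/2 = ((2*D)*(5*u))/2 = (10*D*u)/2 = 5*D*u)
b(l) = 25*l² (b(l) = (5*l*l)*5 = (5*l²)*5 = 25*l²)
3284 - b(V(A(-4), 9)) = 3284 - 25*9² = 3284 - 25*81 = 3284 - 1*2025 = 3284 - 2025 = 1259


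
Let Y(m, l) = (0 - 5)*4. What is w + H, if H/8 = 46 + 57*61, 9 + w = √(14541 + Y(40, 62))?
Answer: 28175 + √14521 ≈ 28296.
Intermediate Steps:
Y(m, l) = -20 (Y(m, l) = -5*4 = -20)
w = -9 + √14521 (w = -9 + √(14541 - 20) = -9 + √14521 ≈ 111.50)
H = 28184 (H = 8*(46 + 57*61) = 8*(46 + 3477) = 8*3523 = 28184)
w + H = (-9 + √14521) + 28184 = 28175 + √14521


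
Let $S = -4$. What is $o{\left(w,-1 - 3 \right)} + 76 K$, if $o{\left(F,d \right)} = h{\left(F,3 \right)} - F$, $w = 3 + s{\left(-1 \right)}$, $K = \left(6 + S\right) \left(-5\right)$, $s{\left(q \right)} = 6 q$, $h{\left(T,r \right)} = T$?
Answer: $-760$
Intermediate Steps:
$K = -10$ ($K = \left(6 - 4\right) \left(-5\right) = 2 \left(-5\right) = -10$)
$w = -3$ ($w = 3 + 6 \left(-1\right) = 3 - 6 = -3$)
$o{\left(F,d \right)} = 0$ ($o{\left(F,d \right)} = F - F = 0$)
$o{\left(w,-1 - 3 \right)} + 76 K = 0 + 76 \left(-10\right) = 0 - 760 = -760$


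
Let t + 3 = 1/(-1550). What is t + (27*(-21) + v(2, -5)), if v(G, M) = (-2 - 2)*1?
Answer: -889701/1550 ≈ -574.00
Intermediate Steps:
v(G, M) = -4 (v(G, M) = -4*1 = -4)
t = -4651/1550 (t = -3 + 1/(-1550) = -3 - 1/1550 = -4651/1550 ≈ -3.0006)
t + (27*(-21) + v(2, -5)) = -4651/1550 + (27*(-21) - 4) = -4651/1550 + (-567 - 4) = -4651/1550 - 571 = -889701/1550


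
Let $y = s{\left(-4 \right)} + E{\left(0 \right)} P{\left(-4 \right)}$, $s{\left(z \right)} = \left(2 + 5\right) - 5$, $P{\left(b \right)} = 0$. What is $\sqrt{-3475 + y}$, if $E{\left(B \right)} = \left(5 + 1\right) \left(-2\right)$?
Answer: $i \sqrt{3473} \approx 58.932 i$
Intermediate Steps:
$E{\left(B \right)} = -12$ ($E{\left(B \right)} = 6 \left(-2\right) = -12$)
$s{\left(z \right)} = 2$ ($s{\left(z \right)} = 7 - 5 = 2$)
$y = 2$ ($y = 2 - 0 = 2 + 0 = 2$)
$\sqrt{-3475 + y} = \sqrt{-3475 + 2} = \sqrt{-3473} = i \sqrt{3473}$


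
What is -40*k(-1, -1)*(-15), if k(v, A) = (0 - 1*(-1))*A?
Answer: -600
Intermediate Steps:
k(v, A) = A (k(v, A) = (0 + 1)*A = 1*A = A)
-40*k(-1, -1)*(-15) = -40*(-1)*(-15) = 40*(-15) = -600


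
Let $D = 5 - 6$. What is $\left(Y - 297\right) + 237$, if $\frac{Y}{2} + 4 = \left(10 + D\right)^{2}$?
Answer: $94$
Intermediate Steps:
$D = -1$ ($D = 5 - 6 = -1$)
$Y = 154$ ($Y = -8 + 2 \left(10 - 1\right)^{2} = -8 + 2 \cdot 9^{2} = -8 + 2 \cdot 81 = -8 + 162 = 154$)
$\left(Y - 297\right) + 237 = \left(154 - 297\right) + 237 = -143 + 237 = 94$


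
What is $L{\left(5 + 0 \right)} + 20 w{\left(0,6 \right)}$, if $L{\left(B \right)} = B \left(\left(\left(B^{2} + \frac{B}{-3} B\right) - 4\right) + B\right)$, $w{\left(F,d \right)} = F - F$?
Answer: $\frac{265}{3} \approx 88.333$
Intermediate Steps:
$w{\left(F,d \right)} = 0$
$L{\left(B \right)} = B \left(-4 + B + \frac{2 B^{2}}{3}\right)$ ($L{\left(B \right)} = B \left(\left(\left(B^{2} + B \left(- \frac{1}{3}\right) B\right) - 4\right) + B\right) = B \left(\left(\left(B^{2} + - \frac{B}{3} B\right) - 4\right) + B\right) = B \left(\left(\left(B^{2} - \frac{B^{2}}{3}\right) - 4\right) + B\right) = B \left(\left(\frac{2 B^{2}}{3} - 4\right) + B\right) = B \left(\left(-4 + \frac{2 B^{2}}{3}\right) + B\right) = B \left(-4 + B + \frac{2 B^{2}}{3}\right)$)
$L{\left(5 + 0 \right)} + 20 w{\left(0,6 \right)} = \frac{\left(5 + 0\right) \left(-12 + 2 \left(5 + 0\right)^{2} + 3 \left(5 + 0\right)\right)}{3} + 20 \cdot 0 = \frac{1}{3} \cdot 5 \left(-12 + 2 \cdot 5^{2} + 3 \cdot 5\right) + 0 = \frac{1}{3} \cdot 5 \left(-12 + 2 \cdot 25 + 15\right) + 0 = \frac{1}{3} \cdot 5 \left(-12 + 50 + 15\right) + 0 = \frac{1}{3} \cdot 5 \cdot 53 + 0 = \frac{265}{3} + 0 = \frac{265}{3}$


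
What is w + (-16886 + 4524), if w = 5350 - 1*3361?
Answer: -10373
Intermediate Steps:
w = 1989 (w = 5350 - 3361 = 1989)
w + (-16886 + 4524) = 1989 + (-16886 + 4524) = 1989 - 12362 = -10373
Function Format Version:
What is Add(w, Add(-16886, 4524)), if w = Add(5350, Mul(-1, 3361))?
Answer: -10373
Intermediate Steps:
w = 1989 (w = Add(5350, -3361) = 1989)
Add(w, Add(-16886, 4524)) = Add(1989, Add(-16886, 4524)) = Add(1989, -12362) = -10373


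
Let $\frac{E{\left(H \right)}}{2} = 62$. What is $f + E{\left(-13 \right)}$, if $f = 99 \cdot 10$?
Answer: $1114$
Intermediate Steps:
$E{\left(H \right)} = 124$ ($E{\left(H \right)} = 2 \cdot 62 = 124$)
$f = 990$
$f + E{\left(-13 \right)} = 990 + 124 = 1114$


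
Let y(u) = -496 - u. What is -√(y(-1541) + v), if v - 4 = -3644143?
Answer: -I*√3643094 ≈ -1908.7*I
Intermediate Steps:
v = -3644139 (v = 4 - 3644143 = -3644139)
-√(y(-1541) + v) = -√((-496 - 1*(-1541)) - 3644139) = -√((-496 + 1541) - 3644139) = -√(1045 - 3644139) = -√(-3643094) = -I*√3643094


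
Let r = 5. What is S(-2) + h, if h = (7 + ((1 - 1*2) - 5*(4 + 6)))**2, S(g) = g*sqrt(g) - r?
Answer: 1931 - 2*I*sqrt(2) ≈ 1931.0 - 2.8284*I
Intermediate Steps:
S(g) = -5 + g**(3/2) (S(g) = g*sqrt(g) - 1*5 = g**(3/2) - 5 = -5 + g**(3/2))
h = 1936 (h = (7 + ((1 - 2) - 5*10))**2 = (7 + (-1 - 50))**2 = (7 - 51)**2 = (-44)**2 = 1936)
S(-2) + h = (-5 + (-2)**(3/2)) + 1936 = (-5 - 2*I*sqrt(2)) + 1936 = 1931 - 2*I*sqrt(2)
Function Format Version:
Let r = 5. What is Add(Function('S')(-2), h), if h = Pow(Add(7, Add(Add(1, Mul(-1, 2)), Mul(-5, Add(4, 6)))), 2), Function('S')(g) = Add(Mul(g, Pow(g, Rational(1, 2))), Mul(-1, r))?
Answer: Add(1931, Mul(-2, I, Pow(2, Rational(1, 2)))) ≈ Add(1931.0, Mul(-2.8284, I))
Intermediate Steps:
Function('S')(g) = Add(-5, Pow(g, Rational(3, 2))) (Function('S')(g) = Add(Mul(g, Pow(g, Rational(1, 2))), Mul(-1, 5)) = Add(Pow(g, Rational(3, 2)), -5) = Add(-5, Pow(g, Rational(3, 2))))
h = 1936 (h = Pow(Add(7, Add(Add(1, -2), Mul(-5, 10))), 2) = Pow(Add(7, Add(-1, -50)), 2) = Pow(Add(7, -51), 2) = Pow(-44, 2) = 1936)
Add(Function('S')(-2), h) = Add(Add(-5, Pow(-2, Rational(3, 2))), 1936) = Add(Add(-5, Mul(-2, I, Pow(2, Rational(1, 2)))), 1936) = Add(1931, Mul(-2, I, Pow(2, Rational(1, 2))))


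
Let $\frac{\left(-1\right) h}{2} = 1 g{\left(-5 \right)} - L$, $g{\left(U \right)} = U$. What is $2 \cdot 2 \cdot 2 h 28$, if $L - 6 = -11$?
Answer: $0$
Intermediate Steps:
$L = -5$ ($L = 6 - 11 = -5$)
$h = 0$ ($h = - 2 \left(1 \left(-5\right) - -5\right) = - 2 \left(-5 + 5\right) = \left(-2\right) 0 = 0$)
$2 \cdot 2 \cdot 2 h 28 = 2 \cdot 2 \cdot 2 \cdot 0 \cdot 28 = 4 \cdot 2 \cdot 0 \cdot 28 = 8 \cdot 0 \cdot 28 = 0 \cdot 28 = 0$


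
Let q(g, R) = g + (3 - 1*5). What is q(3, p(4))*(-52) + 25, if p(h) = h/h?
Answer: -27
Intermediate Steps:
p(h) = 1
q(g, R) = -2 + g (q(g, R) = g + (3 - 5) = g - 2 = -2 + g)
q(3, p(4))*(-52) + 25 = (-2 + 3)*(-52) + 25 = 1*(-52) + 25 = -52 + 25 = -27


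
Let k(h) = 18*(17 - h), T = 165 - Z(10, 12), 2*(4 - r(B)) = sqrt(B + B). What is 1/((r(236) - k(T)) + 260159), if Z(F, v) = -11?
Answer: 263025/69182150507 + sqrt(118)/69182150507 ≈ 3.8021e-6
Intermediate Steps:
r(B) = 4 - sqrt(2)*sqrt(B)/2 (r(B) = 4 - sqrt(B + B)/2 = 4 - sqrt(2)*sqrt(B)/2)
T = 176 (T = 165 - 1*(-11) = 165 + 11 = 176)
k(h) = 306 - 18*h
1/((r(236) - k(T)) + 260159) = 1/(((4 - sqrt(2)*sqrt(236)/2) - (306 - 18*176)) + 260159) = 1/(((4 - sqrt(2)*2*sqrt(59)/2) - (306 - 3168)) + 260159) = 1/(((4 - sqrt(118)) - 1*(-2862)) + 260159) = 1/(((4 - sqrt(118)) + 2862) + 260159) = 1/((2866 - sqrt(118)) + 260159) = 1/(263025 - sqrt(118))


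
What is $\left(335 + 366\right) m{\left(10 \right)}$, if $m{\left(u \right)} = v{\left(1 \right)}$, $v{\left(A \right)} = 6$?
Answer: $4206$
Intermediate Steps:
$m{\left(u \right)} = 6$
$\left(335 + 366\right) m{\left(10 \right)} = \left(335 + 366\right) 6 = 701 \cdot 6 = 4206$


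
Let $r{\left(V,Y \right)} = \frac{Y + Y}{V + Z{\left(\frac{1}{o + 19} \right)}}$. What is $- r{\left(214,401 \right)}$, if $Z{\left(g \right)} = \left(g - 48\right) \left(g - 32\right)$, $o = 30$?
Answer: $- \frac{1925602}{4197831} \approx -0.45871$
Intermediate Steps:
$Z{\left(g \right)} = \left(-48 + g\right) \left(-32 + g\right)$
$r{\left(V,Y \right)} = \frac{2 Y}{\frac{3684017}{2401} + V}$ ($r{\left(V,Y \right)} = \frac{Y + Y}{V + \left(1536 + \left(\frac{1}{30 + 19}\right)^{2} - \frac{80}{30 + 19}\right)} = \frac{2 Y}{V + \left(1536 + \left(\frac{1}{49}\right)^{2} - \frac{80}{49}\right)} = \frac{2 Y}{V + \left(1536 + \frac{1}{2401} - \frac{80}{49}\right)} = \frac{2 Y}{V + \frac{3684017}{2401}} = \frac{2 Y}{\frac{3684017}{2401} + V}$)
$- r{\left(214,401 \right)} = - \frac{4802 \cdot 401}{3684017 + 2401 \cdot 214} = - \frac{4802 \cdot 401}{3684017 + 513814} = - \frac{4802 \cdot 401}{4197831} = \left(-1\right) \frac{1925602}{4197831} = - \frac{1925602}{4197831}$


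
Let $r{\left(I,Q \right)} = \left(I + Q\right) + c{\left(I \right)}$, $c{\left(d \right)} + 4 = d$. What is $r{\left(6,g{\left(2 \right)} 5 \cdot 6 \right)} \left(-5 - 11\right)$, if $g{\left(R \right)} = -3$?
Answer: $1312$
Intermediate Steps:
$c{\left(d \right)} = -4 + d$
$r{\left(I,Q \right)} = -4 + Q + 2 I$ ($r{\left(I,Q \right)} = \left(I + Q\right) + \left(-4 + I\right) = -4 + Q + 2 I$)
$r{\left(6,g{\left(2 \right)} 5 \cdot 6 \right)} \left(-5 - 11\right) = \left(-4 + \left(-3\right) 5 \cdot 6 + 2 \cdot 6\right) \left(-5 - 11\right) = \left(-4 - 90 + 12\right) \left(-16\right) = \left(-82\right) \left(-16\right) = 1312$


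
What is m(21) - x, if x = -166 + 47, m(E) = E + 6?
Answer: 146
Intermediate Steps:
m(E) = 6 + E
x = -119
m(21) - x = (6 + 21) - 1*(-119) = 27 + 119 = 146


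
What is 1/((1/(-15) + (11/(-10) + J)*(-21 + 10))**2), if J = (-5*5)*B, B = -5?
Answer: 900/1671910321 ≈ 5.3831e-7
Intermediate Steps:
J = 125 (J = -5*5*(-5) = -25*(-5) = 125)
1/((1/(-15) + (11/(-10) + J)*(-21 + 10))**2) = 1/((1/(-15) + (11/(-10) + 125)*(-21 + 10))**2) = 1/((-1/15 + (11*(-1/10) + 125)*(-11))**2) = 1/((-1/15 + (-11/10 + 125)*(-11))**2) = 1/((-1/15 + (1239/10)*(-11))**2) = 1/((-1/15 - 13629/10)**2) = 1/((-40889/30)**2) = 1/(1671910321/900) = 900/1671910321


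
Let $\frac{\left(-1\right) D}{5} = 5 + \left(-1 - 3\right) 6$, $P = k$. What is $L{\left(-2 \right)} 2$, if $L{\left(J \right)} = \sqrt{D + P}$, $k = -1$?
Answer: $2 \sqrt{94} \approx 19.391$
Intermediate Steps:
$P = -1$
$D = 95$ ($D = - 5 \left(5 + \left(-1 - 3\right) 6\right) = - 5 \left(5 - 24\right) = \left(-5\right) \left(-19\right) = 95$)
$L{\left(J \right)} = \sqrt{94}$ ($L{\left(J \right)} = \sqrt{95 - 1} = \sqrt{94}$)
$L{\left(-2 \right)} 2 = \sqrt{94} \cdot 2 = 2 \sqrt{94}$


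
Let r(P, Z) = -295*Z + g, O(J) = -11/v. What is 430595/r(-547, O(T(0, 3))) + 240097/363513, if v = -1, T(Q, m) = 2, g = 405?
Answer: -31169000951/206475384 ≈ -150.96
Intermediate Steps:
O(J) = 11 (O(J) = -11/(-1) = -11*(-1) = 11)
r(P, Z) = 405 - 295*Z (r(P, Z) = -295*Z + 405 = 405 - 295*Z)
430595/r(-547, O(T(0, 3))) + 240097/363513 = 430595/(405 - 295*11) + 240097/363513 = 430595/(405 - 3245) + 240097*(1/363513) = 430595/(-2840) + 240097/363513 = 430595*(-1/2840) + 240097/363513 = -86119/568 + 240097/363513 = -31169000951/206475384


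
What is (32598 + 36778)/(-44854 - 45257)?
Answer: -69376/90111 ≈ -0.76989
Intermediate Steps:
(32598 + 36778)/(-44854 - 45257) = 69376/(-90111) = 69376*(-1/90111) = -69376/90111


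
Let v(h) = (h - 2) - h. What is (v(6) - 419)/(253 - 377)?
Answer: 421/124 ≈ 3.3952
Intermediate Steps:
v(h) = -2 (v(h) = (-2 + h) - h = -2)
(v(6) - 419)/(253 - 377) = (-2 - 419)/(253 - 377) = -421/(-124) = -421*(-1/124) = 421/124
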